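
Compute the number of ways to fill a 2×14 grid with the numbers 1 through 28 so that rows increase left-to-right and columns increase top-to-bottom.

Standard Young tableaux of shape 2×n are counted by C_n; here n = 14.
C_14 = C(28,14)/15 = 40116600/15 = 2674440.

2674440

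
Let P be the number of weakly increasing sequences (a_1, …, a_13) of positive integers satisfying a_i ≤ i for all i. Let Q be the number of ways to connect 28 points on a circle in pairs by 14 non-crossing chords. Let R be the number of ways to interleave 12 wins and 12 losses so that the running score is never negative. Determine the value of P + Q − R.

Weakly increasing sequences with a_i ≤ i biject with Dyck paths of semilength 13, so there are C_13. So P = C_13 = 742900.
Pairing 28 circle points by 14 non-crossing chords gives C_14 matchings. So Q = C_14 = 2674440.
Ballot sequences with n votes each where one side never trails are Dyck words, counted by C_n; here n = 12. So R = C_12 = 208012.
P + Q − R = 742900 + 2674440 − 208012 = 3209328.

3209328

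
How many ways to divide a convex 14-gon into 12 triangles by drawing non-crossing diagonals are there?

Triangulations of a convex m-gon are counted by C_{m−2}; with m = 14 this is C_12.
C_12 = C(24,12)/13 = 2704156/13 = 208012.

208012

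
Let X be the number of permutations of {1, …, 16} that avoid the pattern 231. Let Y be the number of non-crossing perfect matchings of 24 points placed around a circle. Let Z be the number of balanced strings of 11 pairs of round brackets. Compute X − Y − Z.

Permutations of [n] avoiding any single length-3 pattern are counted by C_n; here n = 16. So X = C_16 = 35357670.
Pairing 24 circle points by 12 non-crossing chords gives C_12 matchings. So Y = C_12 = 208012.
Balanced strings of n pairs of brackets are counted by C_n; here n = 11. So Z = C_11 = 58786.
X − Y − Z = 35357670 − 208012 − 58786 = 35090872.

35090872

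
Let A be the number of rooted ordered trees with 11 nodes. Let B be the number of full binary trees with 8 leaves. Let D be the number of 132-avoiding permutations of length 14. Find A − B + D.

2690807

A rooted plane tree on 11 nodes has 10 edges, and such trees are counted by C_10. So A = C_10 = 16796.
Full binary trees with 8 leaves have 8−1 = 7 internal nodes, so there are C_7 of them. So B = C_7 = 429.
For any fixed pattern of length 3, the pattern-avoiding permutations of [14] number C_14. So D = C_14 = 2674440.
A − B + D = 16796 − 429 + 2674440 = 2690807.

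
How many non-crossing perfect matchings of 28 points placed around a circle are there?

Non-crossing perfect matchings of 2n points on a circle are counted by C_n; with 28 points, n = 14.
C_14 = C(28,14)/15 = 40116600/15 = 2674440.

2674440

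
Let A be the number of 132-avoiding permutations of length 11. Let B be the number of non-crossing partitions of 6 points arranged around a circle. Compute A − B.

Permutations of [n] avoiding any single length-3 pattern are counted by C_n; here n = 11. So A = C_11 = 58786.
Non-crossing partitions of an n-element set are counted by C_n; here n = 6. So B = C_6 = 132.
A − B = 58786 − 132 = 58654.

58654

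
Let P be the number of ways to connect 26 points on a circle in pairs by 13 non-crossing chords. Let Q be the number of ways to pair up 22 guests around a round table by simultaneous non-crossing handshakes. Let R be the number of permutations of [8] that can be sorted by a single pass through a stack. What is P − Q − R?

682684

Non-crossing perfect matchings of 2n points on a circle are counted by C_n; with 26 points, n = 13. So P = C_13 = 742900.
Non-crossing handshake pairings of 2n people are counted by C_n; 22 people gives n = 11. So Q = C_11 = 58786.
Stack-sortable permutations are exactly the 231-avoiding ones, counted by C_n; here n = 8. So R = C_8 = 1430.
P − Q − R = 742900 − 58786 − 1430 = 682684.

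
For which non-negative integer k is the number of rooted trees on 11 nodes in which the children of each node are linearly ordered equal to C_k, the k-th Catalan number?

10

A rooted plane tree on 11 nodes has 10 edges, and such trees are counted by C_10.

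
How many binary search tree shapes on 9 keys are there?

4862

Rooted binary trees with 9 nodes (each child slot possibly empty) number C_9.
C_9 = C(18,9)/10 = 48620/10 = 4862.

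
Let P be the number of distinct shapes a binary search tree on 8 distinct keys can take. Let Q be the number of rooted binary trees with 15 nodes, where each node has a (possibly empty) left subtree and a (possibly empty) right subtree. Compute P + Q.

Binary trees (left/right distinguished) on n nodes are counted by C_n; here n = 8. So P = C_8 = 1430.
There are C_n binary search tree shapes on n keys; with n = 15 that is C_15. So Q = C_15 = 9694845.
P + Q = 1430 + 9694845 = 9696275.

9696275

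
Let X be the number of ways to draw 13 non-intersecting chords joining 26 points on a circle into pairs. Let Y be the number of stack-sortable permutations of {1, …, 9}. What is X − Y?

738038

Non-crossing perfect matchings of 2n points on a circle are counted by C_n; with 26 points, n = 13. So X = C_13 = 742900.
Stack-sortable permutations are exactly the 231-avoiding ones, counted by C_n; here n = 9. So Y = C_9 = 4862.
X − Y = 742900 − 4862 = 738038.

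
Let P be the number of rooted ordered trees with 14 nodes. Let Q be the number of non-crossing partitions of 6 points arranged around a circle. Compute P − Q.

742768

A rooted plane tree on 14 nodes has 13 edges, and such trees are counted by C_13. So P = C_13 = 742900.
Non-crossing partitions of an n-element set are counted by C_n; here n = 6. So Q = C_6 = 132.
P − Q = 742900 − 132 = 742768.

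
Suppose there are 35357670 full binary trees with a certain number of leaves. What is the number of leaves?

17

Full binary trees with L leaves are counted by C_{L−1}, and C_16 = 35357670.
So the index is 16, and the number of leaves is 16 + 1 = 17.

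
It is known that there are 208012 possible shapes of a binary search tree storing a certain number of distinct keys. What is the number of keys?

12

Binary search tree shapes on n keys are counted by C_n, and C_12 = 208012.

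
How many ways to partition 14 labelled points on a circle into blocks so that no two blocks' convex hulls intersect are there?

2674440

The non-crossing partitions of [14] form a lattice of size C_14.
C_14 = C_13 · 2(2·13+1)/(13+2) = 742900 · 54/15 = 2674440.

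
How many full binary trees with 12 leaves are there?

58786

A full binary tree with L leaves has L−1 internal nodes and is counted by C_{L−1}; L = 12 gives C_11.
C_11 = C_10 · 2(2·10+1)/(10+2) = 16796 · 42/12 = 58786.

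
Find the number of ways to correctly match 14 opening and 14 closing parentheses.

Balanced strings of n pairs of brackets are counted by C_n; here n = 14.
C_14 = C(28,14)/15 = 40116600/15 = 2674440.

2674440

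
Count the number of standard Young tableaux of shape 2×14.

2674440

Standard Young tableaux of shape 2×n are counted by C_n; here n = 14.
C_14 = 2674440.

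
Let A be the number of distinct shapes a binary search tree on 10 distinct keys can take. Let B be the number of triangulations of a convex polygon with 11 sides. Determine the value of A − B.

11934

Binary trees (left/right distinguished) on n nodes are counted by C_n; here n = 10. So A = C_10 = 16796.
The number of triangulations of an 11-gon is the Catalan number C_9 (index = sides − 2). So B = C_9 = 4862.
A − B = 16796 − 4862 = 11934.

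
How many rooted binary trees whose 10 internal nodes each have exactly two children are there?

16796

The number of full binary trees on 10 internal nodes is the Catalan number C_10.
C_10 = 16796.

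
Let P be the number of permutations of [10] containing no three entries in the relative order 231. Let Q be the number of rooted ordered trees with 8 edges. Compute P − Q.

For any fixed pattern of length 3, the pattern-avoiding permutations of [10] number C_10. So P = C_10 = 16796.
A rooted plane tree with 8 edges has 9 nodes, and the count is C_8. So Q = C_8 = 1430.
P − Q = 16796 − 1430 = 15366.

15366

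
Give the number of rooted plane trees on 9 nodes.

1430

A rooted plane tree on 9 nodes has 8 edges, and such trees are counted by C_8.
C_8 = C(16,8)/9 = 12870/9 = 1430.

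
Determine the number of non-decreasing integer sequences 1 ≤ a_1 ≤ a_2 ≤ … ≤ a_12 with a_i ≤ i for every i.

208012

Weakly increasing sequences with a_i ≤ i biject with Dyck paths of semilength 12, so there are C_12.
C_12 = C_11 · 2(2·11+1)/(11+2) = 58786 · 46/13 = 208012.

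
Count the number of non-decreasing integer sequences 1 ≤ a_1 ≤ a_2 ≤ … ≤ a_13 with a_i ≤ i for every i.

742900

Weakly increasing sequences with a_i ≤ i biject with Dyck paths of semilength 13, so there are C_13.
C_13 = 742900.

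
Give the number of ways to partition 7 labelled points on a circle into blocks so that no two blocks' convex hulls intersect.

429

Non-crossing partitions of an n-element set are counted by C_n; here n = 7.
C_7 = C_6 · 2(2·6+1)/(6+2) = 132 · 26/8 = 429.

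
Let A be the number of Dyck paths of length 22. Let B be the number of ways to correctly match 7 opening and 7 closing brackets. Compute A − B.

Dyck paths of semilength n (length 2n) are counted by C_n; here n = 11. So A = C_11 = 58786.
With 7 pairs the number of balanced bracket strings is the Catalan number C_7. So B = C_7 = 429.
A − B = 58786 − 429 = 58357.

58357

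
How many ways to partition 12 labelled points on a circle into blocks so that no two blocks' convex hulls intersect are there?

208012

Non-crossing partitions of an n-element set are counted by C_n; here n = 12.
C_12 = 208012.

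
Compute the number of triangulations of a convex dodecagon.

16796

Triangulations of a convex m-gon are counted by C_{m−2}; with m = 12 this is C_10.
C_10 = C(20,10)/11 = 184756/11 = 16796.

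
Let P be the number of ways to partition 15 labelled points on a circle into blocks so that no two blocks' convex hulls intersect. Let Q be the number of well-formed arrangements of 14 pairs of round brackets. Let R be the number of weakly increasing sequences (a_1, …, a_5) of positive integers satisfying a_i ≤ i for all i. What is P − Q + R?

7020447

Non-crossing partitions of an n-element set are counted by C_n; here n = 15. So P = C_15 = 9694845.
A balanced arrangement of 14 bracket pairs is a Dyck word of semilength 14, so the count is C_14. So Q = C_14 = 2674440.
Such sub-staircase sequences of length n are counted by C_n; here n = 5. So R = C_5 = 42.
P − Q + R = 9694845 − 2674440 + 42 = 7020447.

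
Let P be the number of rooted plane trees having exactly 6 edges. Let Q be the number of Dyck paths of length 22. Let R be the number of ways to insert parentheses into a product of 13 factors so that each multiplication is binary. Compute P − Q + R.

Rooted ordered trees with n edges are counted by C_n; here n = 6. So P = C_6 = 132.
Paths of 11 up- and 11 down-steps that never dip below the axis are Dyck paths; their count is C_11. So Q = C_11 = 58786.
Bracketing 13 factors into binary products is counted by C_{13−1} = C_12. So R = C_12 = 208012.
P − Q + R = 132 − 58786 + 208012 = 149358.

149358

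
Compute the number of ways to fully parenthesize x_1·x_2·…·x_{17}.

Bracketing 17 factors into binary products is counted by C_{17−1} = C_16.
C_16 = C(32,16)/17 = 601080390/17 = 35357670.

35357670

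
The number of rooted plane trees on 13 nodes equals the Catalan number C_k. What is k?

A rooted plane tree on 13 nodes has 12 edges, and such trees are counted by C_12.

12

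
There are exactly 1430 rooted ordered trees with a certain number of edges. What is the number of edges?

8

Rooted ordered trees with n edges are counted by C_n; 1430 = C_8.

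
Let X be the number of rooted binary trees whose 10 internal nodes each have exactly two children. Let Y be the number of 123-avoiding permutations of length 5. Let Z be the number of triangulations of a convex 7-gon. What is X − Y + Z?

16796

Full binary trees with n internal nodes are counted by C_n; here n = 10. So X = C_10 = 16796.
For any fixed pattern of length 3, the pattern-avoiding permutations of [5] number C_5. So Y = C_5 = 42.
The number of triangulations of a 7-gon is the Catalan number C_5 (index = sides − 2). So Z = C_5 = 42.
X − Y + Z = 16796 − 42 + 42 = 16796.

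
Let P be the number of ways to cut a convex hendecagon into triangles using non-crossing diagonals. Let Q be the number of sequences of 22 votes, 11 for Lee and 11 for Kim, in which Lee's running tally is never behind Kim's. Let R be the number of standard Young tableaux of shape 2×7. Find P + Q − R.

63219

A convex 11-gon is triangulated into 9 triangles, and the number of such triangulations is the Catalan number C_{11−2} = C_9. So P = C_9 = 4862.
Ballot sequences with n votes each where one side never trails are Dyck words, counted by C_n; here n = 11. So Q = C_11 = 58786.
By the hook-length formula (or a Dyck-path bijection), SYT of shape 2×7 number C_7. So R = C_7 = 429.
P + Q − R = 4862 + 58786 − 429 = 63219.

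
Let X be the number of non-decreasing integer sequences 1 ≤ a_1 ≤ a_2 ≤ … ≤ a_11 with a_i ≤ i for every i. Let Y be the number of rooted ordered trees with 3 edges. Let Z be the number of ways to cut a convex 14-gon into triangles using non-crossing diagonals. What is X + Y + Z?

Such sub-staircase sequences of length n are counted by C_n; here n = 11. So X = C_11 = 58786.
Rooted ordered trees with n edges are counted by C_n; here n = 3. So Y = C_3 = 5.
A convex 14-gon is triangulated into 12 triangles, and the number of such triangulations is the Catalan number C_{14−2} = C_12. So Z = C_12 = 208012.
X + Y + Z = 58786 + 5 + 208012 = 266803.

266803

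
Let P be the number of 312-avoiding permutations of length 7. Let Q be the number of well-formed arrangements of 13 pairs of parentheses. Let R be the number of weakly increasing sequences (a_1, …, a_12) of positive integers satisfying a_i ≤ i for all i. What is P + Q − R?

Permutations of [n] avoiding any single length-3 pattern are counted by C_n; here n = 7. So P = C_7 = 429.
Balanced strings of n pairs of brackets are counted by C_n; here n = 13. So Q = C_13 = 742900.
Such sub-staircase sequences of length n are counted by C_n; here n = 12. So R = C_12 = 208012.
P + Q − R = 429 + 742900 − 208012 = 535317.

535317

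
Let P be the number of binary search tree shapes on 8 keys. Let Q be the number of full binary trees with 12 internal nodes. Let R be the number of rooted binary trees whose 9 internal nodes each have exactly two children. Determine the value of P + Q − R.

204580

There are C_n binary search tree shapes on n keys; with n = 8 that is C_8. So P = C_8 = 1430.
Full binary trees with n internal nodes are counted by C_n; here n = 12. So Q = C_12 = 208012.
The number of full binary trees on 9 internal nodes is the Catalan number C_9. So R = C_9 = 4862.
P + Q − R = 1430 + 208012 − 4862 = 204580.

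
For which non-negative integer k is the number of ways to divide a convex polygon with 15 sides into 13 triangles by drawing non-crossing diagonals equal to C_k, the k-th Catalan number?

13

A convex 15-gon is triangulated into 13 triangles, and the number of such triangulations is the Catalan number C_{15−2} = C_13.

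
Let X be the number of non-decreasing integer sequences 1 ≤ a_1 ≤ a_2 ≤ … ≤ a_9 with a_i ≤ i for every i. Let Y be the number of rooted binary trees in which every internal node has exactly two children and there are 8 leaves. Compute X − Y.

4433

Such sub-staircase sequences of length n are counted by C_n; here n = 9. So X = C_9 = 4862.
Full binary trees with 8 leaves have 8−1 = 7 internal nodes, so there are C_7 of them. So Y = C_7 = 429.
X − Y = 4862 − 429 = 4433.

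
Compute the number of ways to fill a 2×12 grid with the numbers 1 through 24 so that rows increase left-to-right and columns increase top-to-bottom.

Standard Young tableaux of shape 2×n are counted by C_n; here n = 12.
C_12 = C(24,12)/13 = 2704156/13 = 208012.

208012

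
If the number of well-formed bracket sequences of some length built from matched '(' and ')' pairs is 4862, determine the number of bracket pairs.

9

Balanced strings of n bracket-pairs are counted by C_n. Since C_9 = 4862, the index is 9.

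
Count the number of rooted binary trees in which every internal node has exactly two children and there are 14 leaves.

Full binary trees with 14 leaves have 14−1 = 13 internal nodes, so there are C_13 of them.
C_13 = C_12 · 2(2·12+1)/(12+2) = 208012 · 50/14 = 742900.

742900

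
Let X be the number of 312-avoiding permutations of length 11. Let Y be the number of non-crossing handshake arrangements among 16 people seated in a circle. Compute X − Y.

For any fixed pattern of length 3, the pattern-avoiding permutations of [11] number C_11. So X = C_11 = 58786.
Non-crossing handshake pairings of 2n people are counted by C_n; 16 people gives n = 8. So Y = C_8 = 1430.
X − Y = 58786 − 1430 = 57356.

57356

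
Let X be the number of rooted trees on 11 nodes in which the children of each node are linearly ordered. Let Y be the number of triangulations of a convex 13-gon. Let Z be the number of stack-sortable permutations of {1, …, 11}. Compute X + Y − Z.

A rooted plane tree on 11 nodes has 10 edges, and such trees are counted by C_10. So X = C_10 = 16796.
The number of triangulations of a 13-gon is the Catalan number C_11 (index = sides − 2). So Y = C_11 = 58786.
Stack-sortable permutations are exactly the 231-avoiding ones, counted by C_n; here n = 11. So Z = C_11 = 58786.
X + Y − Z = 16796 + 58786 − 58786 = 16796.

16796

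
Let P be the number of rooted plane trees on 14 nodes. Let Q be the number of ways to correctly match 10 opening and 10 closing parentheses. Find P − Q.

A rooted plane tree on 14 nodes has 13 edges, and such trees are counted by C_13. So P = C_13 = 742900.
A balanced arrangement of 10 bracket pairs is a Dyck word of semilength 10, so the count is C_10. So Q = C_10 = 16796.
P − Q = 742900 − 16796 = 726104.

726104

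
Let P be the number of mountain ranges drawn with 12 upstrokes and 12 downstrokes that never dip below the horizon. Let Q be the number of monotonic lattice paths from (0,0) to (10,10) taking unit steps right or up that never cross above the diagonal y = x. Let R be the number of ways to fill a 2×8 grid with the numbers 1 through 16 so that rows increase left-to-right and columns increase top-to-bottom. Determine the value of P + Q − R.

A Dyck path with 12 up-steps and 12 down-steps has semilength 12, so there are C_12 of them. So P = C_12 = 208012.
Monotone paths in an n×n grid that stay weakly below the diagonal are counted by C_n; here n = 10. So Q = C_10 = 16796.
By the hook-length formula (or a Dyck-path bijection), SYT of shape 2×8 number C_8. So R = C_8 = 1430.
P + Q − R = 208012 + 16796 − 1430 = 223378.

223378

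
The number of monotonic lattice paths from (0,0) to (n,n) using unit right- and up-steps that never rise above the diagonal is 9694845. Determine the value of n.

15

Such diagonal-avoiding paths in an n×n grid are counted by C_n; 9694845 = C_15.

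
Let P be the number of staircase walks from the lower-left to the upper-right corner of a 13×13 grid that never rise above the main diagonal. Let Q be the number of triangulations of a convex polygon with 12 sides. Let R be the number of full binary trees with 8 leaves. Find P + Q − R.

759267

Sub-diagonal monotone paths from (0,0) to (13,13) biject with Dyck paths of semilength 13, giving C_13. So P = C_13 = 742900.
Triangulations of a convex m-gon are counted by C_{m−2}; with m = 12 this is C_10. So Q = C_10 = 16796.
A full binary tree with L leaves has L−1 internal nodes and is counted by C_{L−1}; L = 8 gives C_7. So R = C_7 = 429.
P + Q − R = 742900 + 16796 − 429 = 759267.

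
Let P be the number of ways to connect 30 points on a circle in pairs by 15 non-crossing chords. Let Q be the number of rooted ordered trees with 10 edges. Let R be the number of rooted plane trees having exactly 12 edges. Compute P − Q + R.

Non-crossing perfect matchings of 2n points on a circle are counted by C_n; with 30 points, n = 15. So P = C_15 = 9694845.
A rooted plane tree with 10 edges has 11 nodes, and the count is C_10. So Q = C_10 = 16796.
A rooted plane tree with 12 edges has 13 nodes, and the count is C_12. So R = C_12 = 208012.
P − Q + R = 9694845 − 16796 + 208012 = 9886061.

9886061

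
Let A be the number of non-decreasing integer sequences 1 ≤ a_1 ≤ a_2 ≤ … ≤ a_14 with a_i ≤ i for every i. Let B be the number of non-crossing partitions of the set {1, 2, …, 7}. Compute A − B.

2674011

Such sub-staircase sequences of length n are counted by C_n; here n = 14. So A = C_14 = 2674440.
Non-crossing partitions of an n-element set are counted by C_n; here n = 7. So B = C_7 = 429.
A − B = 2674440 − 429 = 2674011.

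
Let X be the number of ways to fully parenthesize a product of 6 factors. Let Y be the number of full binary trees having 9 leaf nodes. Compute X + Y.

Ways to associate a product of 6 factors correspond to binary trees on 6 leaves, so the count is C_5. So X = C_5 = 42.
A full binary tree with L leaves has L−1 internal nodes and is counted by C_{L−1}; L = 9 gives C_8. So Y = C_8 = 1430.
X + Y = 42 + 1430 = 1472.

1472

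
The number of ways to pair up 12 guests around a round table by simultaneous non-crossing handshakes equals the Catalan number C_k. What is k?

6

Non-crossing handshake pairings of 2n people are counted by C_n; 12 people gives n = 6.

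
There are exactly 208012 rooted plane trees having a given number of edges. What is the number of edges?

Rooted ordered trees with n edges are counted by C_n, and C_12 = 208012.

12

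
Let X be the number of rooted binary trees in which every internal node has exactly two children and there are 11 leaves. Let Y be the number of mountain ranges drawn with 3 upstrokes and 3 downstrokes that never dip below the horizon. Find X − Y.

Full binary trees with 11 leaves have 11−1 = 10 internal nodes, so there are C_10 of them. So X = C_10 = 16796.
A Dyck path with 3 up-steps and 3 down-steps has semilength 3, so there are C_3 of them. So Y = C_3 = 5.
X − Y = 16796 − 5 = 16791.

16791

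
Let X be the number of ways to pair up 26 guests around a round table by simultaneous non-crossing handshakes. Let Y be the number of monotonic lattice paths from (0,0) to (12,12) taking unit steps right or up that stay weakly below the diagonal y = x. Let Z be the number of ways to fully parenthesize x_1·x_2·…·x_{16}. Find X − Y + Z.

With 26 = 2·13 people, non-crossing handshake pairings are non-crossing perfect matchings on a circle, counted by C_13. So X = C_13 = 742900.
Sub-diagonal monotone paths from (0,0) to (12,12) biject with Dyck paths of semilength 12, giving C_12. So Y = C_12 = 208012.
Ways to associate a product of 16 factors correspond to binary trees on 16 leaves, so the count is C_15. So Z = C_15 = 9694845.
X − Y + Z = 742900 − 208012 + 9694845 = 10229733.

10229733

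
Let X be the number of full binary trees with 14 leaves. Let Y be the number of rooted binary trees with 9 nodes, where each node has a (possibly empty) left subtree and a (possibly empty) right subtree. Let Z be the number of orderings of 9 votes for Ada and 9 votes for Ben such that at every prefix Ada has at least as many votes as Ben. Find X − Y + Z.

Full binary trees with 14 leaves have 14−1 = 13 internal nodes, so there are C_13 of them. So X = C_13 = 742900.
Rooted binary trees with 9 nodes (each child slot possibly empty) number C_9. So Y = C_9 = 4862.
Ballot sequences with n votes each where one side never trails are Dyck words, counted by C_n; here n = 9. So Z = C_9 = 4862.
X − Y + Z = 742900 − 4862 + 4862 = 742900.

742900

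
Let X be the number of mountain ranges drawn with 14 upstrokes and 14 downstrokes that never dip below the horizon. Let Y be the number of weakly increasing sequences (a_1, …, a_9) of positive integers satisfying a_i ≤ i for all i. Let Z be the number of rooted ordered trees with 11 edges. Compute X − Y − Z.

A Dyck path with 14 up-steps and 14 down-steps has semilength 14, so there are C_14 of them. So X = C_14 = 2674440.
Such sub-staircase sequences of length n are counted by C_n; here n = 9. So Y = C_9 = 4862.
A rooted plane tree with 11 edges has 12 nodes, and the count is C_11. So Z = C_11 = 58786.
X − Y − Z = 2674440 − 4862 − 58786 = 2610792.

2610792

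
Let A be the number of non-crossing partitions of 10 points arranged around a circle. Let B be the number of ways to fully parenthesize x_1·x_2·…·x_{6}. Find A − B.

The non-crossing partitions of [10] form a lattice of size C_10. So A = C_10 = 16796.
Ways to associate a product of 6 factors correspond to binary trees on 6 leaves, so the count is C_5. So B = C_5 = 42.
A − B = 16796 − 42 = 16754.

16754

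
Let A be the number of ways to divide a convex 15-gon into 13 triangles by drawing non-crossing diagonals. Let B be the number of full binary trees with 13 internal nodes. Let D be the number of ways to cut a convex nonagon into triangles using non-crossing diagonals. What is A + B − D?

A convex 15-gon is triangulated into 13 triangles, and the number of such triangulations is the Catalan number C_{15−2} = C_13. So A = C_13 = 742900.
The number of full binary trees on 13 internal nodes is the Catalan number C_13. So B = C_13 = 742900.
Triangulations of a convex m-gon are counted by C_{m−2}; with m = 9 this is C_7. So D = C_7 = 429.
A + B − D = 742900 + 742900 − 429 = 1485371.

1485371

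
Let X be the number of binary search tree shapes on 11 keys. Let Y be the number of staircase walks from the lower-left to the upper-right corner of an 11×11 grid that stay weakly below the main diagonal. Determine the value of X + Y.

There are C_n binary search tree shapes on n keys; with n = 11 that is C_11. So X = C_11 = 58786.
Sub-diagonal monotone paths from (0,0) to (11,11) biject with Dyck paths of semilength 11, giving C_11. So Y = C_11 = 58786.
X + Y = 58786 + 58786 = 117572.

117572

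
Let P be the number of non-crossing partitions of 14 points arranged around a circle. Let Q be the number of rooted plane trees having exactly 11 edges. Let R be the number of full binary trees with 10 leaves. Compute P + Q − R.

The non-crossing partitions of [14] form a lattice of size C_14. So P = C_14 = 2674440.
A rooted plane tree with 11 edges has 12 nodes, and the count is C_11. So Q = C_11 = 58786.
A full binary tree with L leaves has L−1 internal nodes and is counted by C_{L−1}; L = 10 gives C_9. So R = C_9 = 4862.
P + Q − R = 2674440 + 58786 − 4862 = 2728364.

2728364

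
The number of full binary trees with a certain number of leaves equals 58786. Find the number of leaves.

12

Full binary trees with L leaves are counted by C_{L−1}. Since C_11 = 58786, the index is 11.
So the index is 11, and the number of leaves is 11 + 1 = 12.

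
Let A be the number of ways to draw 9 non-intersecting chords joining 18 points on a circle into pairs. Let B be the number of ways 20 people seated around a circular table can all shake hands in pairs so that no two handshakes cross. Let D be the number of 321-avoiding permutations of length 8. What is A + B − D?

20228

Non-crossing perfect matchings of 2n points on a circle are counted by C_n; with 18 points, n = 9. So A = C_9 = 4862.
Non-crossing handshake pairings of 2n people are counted by C_n; 20 people gives n = 10. So B = C_10 = 16796.
For any fixed pattern of length 3, the pattern-avoiding permutations of [8] number C_8. So D = C_8 = 1430.
A + B − D = 4862 + 16796 − 1430 = 20228.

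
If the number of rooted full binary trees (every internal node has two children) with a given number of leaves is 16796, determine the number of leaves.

11

Full binary trees with L leaves are counted by C_{L−1}; 16796 = C_10.
So the index is 10, and the number of leaves is 10 + 1 = 11.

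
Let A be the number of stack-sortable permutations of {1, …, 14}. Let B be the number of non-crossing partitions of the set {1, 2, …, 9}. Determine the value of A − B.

Stack-sortable permutations are exactly the 231-avoiding ones, counted by C_n; here n = 14. So A = C_14 = 2674440.
Non-crossing partitions of an n-element set are counted by C_n; here n = 9. So B = C_9 = 4862.
A − B = 2674440 − 4862 = 2669578.

2669578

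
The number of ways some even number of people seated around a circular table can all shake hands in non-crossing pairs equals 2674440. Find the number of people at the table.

Non-crossing handshake pairings of 2n people are counted by C_n, and C_14 = 2674440.
So n = 14, and there are 2n = 28 people.

28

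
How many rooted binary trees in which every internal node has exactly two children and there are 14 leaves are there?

742900

A full binary tree with L leaves has L−1 internal nodes and is counted by C_{L−1}; L = 14 gives C_13.
C_13 = C_12 · 2(2·12+1)/(12+2) = 208012 · 50/14 = 742900.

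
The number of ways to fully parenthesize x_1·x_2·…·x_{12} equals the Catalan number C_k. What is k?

Parenthesizations of m factors correspond to full binary trees with m leaves, counted by C_{m−1}; m = 12 gives C_11.

11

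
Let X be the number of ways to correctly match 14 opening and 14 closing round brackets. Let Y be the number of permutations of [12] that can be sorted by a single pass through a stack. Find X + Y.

A balanced arrangement of 14 bracket pairs is a Dyck word of semilength 14, so the count is C_14. So X = C_14 = 2674440.
By Knuth's characterisation, the stack-sortable permutations of length 12 are the 231-avoiders, numbering C_12. So Y = C_12 = 208012.
X + Y = 2674440 + 208012 = 2882452.

2882452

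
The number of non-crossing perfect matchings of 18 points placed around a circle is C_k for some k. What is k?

Pairing 18 circle points by 9 non-crossing chords gives C_9 matchings.

9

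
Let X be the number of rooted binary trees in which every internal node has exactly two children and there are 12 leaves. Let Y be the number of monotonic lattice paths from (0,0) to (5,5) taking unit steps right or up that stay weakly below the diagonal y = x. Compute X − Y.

A full binary tree with L leaves has L−1 internal nodes and is counted by C_{L−1}; L = 12 gives C_11. So X = C_11 = 58786.
Sub-diagonal monotone paths from (0,0) to (5,5) biject with Dyck paths of semilength 5, giving C_5. So Y = C_5 = 42.
X − Y = 58786 − 42 = 58744.

58744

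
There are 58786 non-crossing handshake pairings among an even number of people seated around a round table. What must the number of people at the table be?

22

Non-crossing handshake pairings of 2n people are counted by C_n. Since C_11 = 58786, the index is 11.
So n = 11, and there are 2n = 22 people.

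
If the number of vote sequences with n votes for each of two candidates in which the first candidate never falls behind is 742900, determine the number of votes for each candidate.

Such ballot sequences with n votes each are counted by C_n; 742900 = C_13.

13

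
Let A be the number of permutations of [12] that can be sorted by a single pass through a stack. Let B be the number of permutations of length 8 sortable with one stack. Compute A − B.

206582

By Knuth's characterisation, the stack-sortable permutations of length 12 are the 231-avoiders, numbering C_12. So A = C_12 = 208012.
By Knuth's characterisation, the stack-sortable permutations of length 8 are the 231-avoiders, numbering C_8. So B = C_8 = 1430.
A − B = 208012 − 1430 = 206582.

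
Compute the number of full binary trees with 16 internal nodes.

35357670

Full binary trees with n internal nodes are counted by C_n; here n = 16.
C_16 = C(32,16)/17 = 601080390/17 = 35357670.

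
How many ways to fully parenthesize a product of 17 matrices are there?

35357670

Ways to associate a product of 17 factors correspond to binary trees on 17 leaves, so the count is C_16.
C_16 = C(32,16)/17 = 601080390/17 = 35357670.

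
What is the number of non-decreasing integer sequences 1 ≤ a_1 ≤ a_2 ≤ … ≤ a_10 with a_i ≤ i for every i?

Such sub-staircase sequences of length n are counted by C_n; here n = 10.
C_10 = C(20,10)/11 = 184756/11 = 16796.

16796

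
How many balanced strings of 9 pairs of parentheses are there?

A balanced arrangement of 9 bracket pairs is a Dyck word of semilength 9, so the count is C_9.
C_9 = C(18,9)/10 = 48620/10 = 4862.

4862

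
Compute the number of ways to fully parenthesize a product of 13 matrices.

Ways to associate a product of 13 factors correspond to binary trees on 13 leaves, so the count is C_12.
C_12 = 208012.

208012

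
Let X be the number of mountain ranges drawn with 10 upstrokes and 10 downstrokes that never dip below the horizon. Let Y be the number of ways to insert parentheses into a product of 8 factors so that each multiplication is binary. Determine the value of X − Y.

A Dyck path with 10 up-steps and 10 down-steps has semilength 10, so there are C_10 of them. So X = C_10 = 16796.
Ways to associate a product of 8 factors correspond to binary trees on 8 leaves, so the count is C_7. So Y = C_7 = 429.
X − Y = 16796 − 429 = 16367.

16367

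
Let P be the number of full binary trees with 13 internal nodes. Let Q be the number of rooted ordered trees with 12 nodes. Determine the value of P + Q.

The number of full binary trees on 13 internal nodes is the Catalan number C_13. So P = C_13 = 742900.
A rooted plane tree on 12 nodes has 11 edges, and such trees are counted by C_11. So Q = C_11 = 58786.
P + Q = 742900 + 58786 = 801686.

801686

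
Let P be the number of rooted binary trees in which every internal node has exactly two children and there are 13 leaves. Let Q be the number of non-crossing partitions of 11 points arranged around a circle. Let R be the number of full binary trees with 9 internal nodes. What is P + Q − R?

261936

Full binary trees with 13 leaves have 13−1 = 12 internal nodes, so there are C_12 of them. So P = C_12 = 208012.
The non-crossing partitions of [11] form a lattice of size C_11. So Q = C_11 = 58786.
The number of full binary trees on 9 internal nodes is the Catalan number C_9. So R = C_9 = 4862.
P + Q − R = 208012 + 58786 − 4862 = 261936.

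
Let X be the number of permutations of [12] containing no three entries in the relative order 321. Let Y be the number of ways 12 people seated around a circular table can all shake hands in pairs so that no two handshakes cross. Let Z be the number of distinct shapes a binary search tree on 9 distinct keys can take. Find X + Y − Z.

203282

Permutations of [n] avoiding any single length-3 pattern are counted by C_n; here n = 12. So X = C_12 = 208012.
Non-crossing handshake pairings of 2n people are counted by C_n; 12 people gives n = 6. So Y = C_6 = 132.
Binary trees (left/right distinguished) on n nodes are counted by C_n; here n = 9. So Z = C_9 = 4862.
X + Y − Z = 208012 + 132 − 4862 = 203282.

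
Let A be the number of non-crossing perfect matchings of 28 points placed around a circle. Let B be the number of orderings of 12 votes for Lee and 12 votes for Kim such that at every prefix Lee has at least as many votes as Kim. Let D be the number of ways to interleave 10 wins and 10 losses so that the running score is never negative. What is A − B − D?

2449632

Pairing 28 circle points by 14 non-crossing chords gives C_14 matchings. So A = C_14 = 2674440.
Ballot sequences with n votes each where one side never trails are Dyck words, counted by C_n; here n = 12. So B = C_12 = 208012.
Ballot sequences with n votes each where one side never trails are Dyck words, counted by C_n; here n = 10. So D = C_10 = 16796.
A − B − D = 2674440 − 208012 − 16796 = 2449632.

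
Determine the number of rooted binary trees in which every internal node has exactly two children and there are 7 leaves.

132

Full binary trees with 7 leaves have 7−1 = 6 internal nodes, so there are C_6 of them.
C_6 = C_5 · 2(2·5+1)/(5+2) = 42 · 22/7 = 132.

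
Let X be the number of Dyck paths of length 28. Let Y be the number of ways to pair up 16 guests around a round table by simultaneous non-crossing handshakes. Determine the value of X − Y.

Dyck paths of semilength n (length 2n) are counted by C_n; here n = 14. So X = C_14 = 2674440.
With 16 = 2·8 people, non-crossing handshake pairings are non-crossing perfect matchings on a circle, counted by C_8. So Y = C_8 = 1430.
X − Y = 2674440 − 1430 = 2673010.

2673010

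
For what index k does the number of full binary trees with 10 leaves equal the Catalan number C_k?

Full binary trees with 10 leaves have 10−1 = 9 internal nodes, so there are C_9 of them.

9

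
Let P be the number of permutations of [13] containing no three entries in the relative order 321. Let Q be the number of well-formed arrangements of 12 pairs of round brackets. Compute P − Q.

534888

Permutations of [n] avoiding any single length-3 pattern are counted by C_n; here n = 13. So P = C_13 = 742900.
Balanced strings of n pairs of brackets are counted by C_n; here n = 12. So Q = C_12 = 208012.
P − Q = 742900 − 208012 = 534888.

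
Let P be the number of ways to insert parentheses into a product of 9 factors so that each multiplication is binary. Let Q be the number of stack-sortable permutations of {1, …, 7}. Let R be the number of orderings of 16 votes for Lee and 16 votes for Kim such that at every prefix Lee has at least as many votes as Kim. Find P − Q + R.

Ways to associate a product of 9 factors correspond to binary trees on 9 leaves, so the count is C_8. So P = C_8 = 1430.
By Knuth's characterisation, the stack-sortable permutations of length 7 are the 231-avoiders, numbering C_7. So Q = C_7 = 429.
Ballot sequences with n votes each where one side never trails are Dyck words, counted by C_n; here n = 16. So R = C_16 = 35357670.
P − Q + R = 1430 − 429 + 35357670 = 35358671.

35358671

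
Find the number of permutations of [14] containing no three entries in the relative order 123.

Permutations of [n] avoiding any single length-3 pattern are counted by C_n; here n = 14.
C_14 = C(28,14)/15 = 40116600/15 = 2674440.

2674440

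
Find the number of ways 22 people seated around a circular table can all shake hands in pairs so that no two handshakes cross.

58786

Non-crossing handshake pairings of 2n people are counted by C_n; 22 people gives n = 11.
C_11 = C_10 · 2(2·10+1)/(10+2) = 16796 · 42/12 = 58786.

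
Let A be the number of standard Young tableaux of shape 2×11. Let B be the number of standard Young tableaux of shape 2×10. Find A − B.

By the hook-length formula (or a Dyck-path bijection), SYT of shape 2×11 number C_11. So A = C_11 = 58786.
By the hook-length formula (or a Dyck-path bijection), SYT of shape 2×10 number C_10. So B = C_10 = 16796.
A − B = 58786 − 16796 = 41990.

41990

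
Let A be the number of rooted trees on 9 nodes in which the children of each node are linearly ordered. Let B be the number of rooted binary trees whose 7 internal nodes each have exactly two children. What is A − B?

1001

A rooted plane tree on 9 nodes has 8 edges, and such trees are counted by C_8. So A = C_8 = 1430.
Full binary trees with n internal nodes are counted by C_n; here n = 7. So B = C_7 = 429.
A − B = 1430 − 429 = 1001.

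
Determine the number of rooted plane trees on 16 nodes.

A rooted plane tree on 16 nodes has 15 edges, and such trees are counted by C_15.
C_15 = 9694845.

9694845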